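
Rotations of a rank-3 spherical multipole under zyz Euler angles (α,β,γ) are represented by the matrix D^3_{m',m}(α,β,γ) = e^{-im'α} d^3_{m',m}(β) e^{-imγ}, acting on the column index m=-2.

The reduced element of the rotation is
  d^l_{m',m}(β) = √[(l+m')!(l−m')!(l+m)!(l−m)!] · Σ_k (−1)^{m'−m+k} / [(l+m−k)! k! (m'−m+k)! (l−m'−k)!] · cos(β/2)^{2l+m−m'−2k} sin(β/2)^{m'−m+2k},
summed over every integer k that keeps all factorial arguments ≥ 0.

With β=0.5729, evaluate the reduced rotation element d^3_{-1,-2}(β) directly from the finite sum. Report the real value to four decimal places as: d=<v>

d^3_{-1,-2}(β=0.5729) via the finite sum:
With c≡cos(β/2)=0.959253 and s≡sin(β/2)=0.282549, N=[2·24·1·120]^{1/2}=75.894664
k∈{0,1} keeps every argument non-negative
  k=0: (−1)^1·75.8947/(24)·0.9593^5·0.2825^1 = -0.725703
  k=1: (−1)^2·75.8947/(12)·0.9593^3·0.2825^3 = +0.125924
d^3_{-1,-2}(0.5729) = -0.725703 +0.125924 = -0.599779

d=-0.5998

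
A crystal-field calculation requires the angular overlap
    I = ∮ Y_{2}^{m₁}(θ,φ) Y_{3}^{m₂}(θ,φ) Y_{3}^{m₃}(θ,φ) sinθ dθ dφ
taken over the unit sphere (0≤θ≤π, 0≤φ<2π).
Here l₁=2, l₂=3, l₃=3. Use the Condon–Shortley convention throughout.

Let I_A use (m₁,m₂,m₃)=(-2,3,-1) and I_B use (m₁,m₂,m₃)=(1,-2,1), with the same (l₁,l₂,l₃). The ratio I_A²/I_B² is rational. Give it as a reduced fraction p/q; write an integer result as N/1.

Shared (l₁,l₂,l₃)=(2,3,3): N and (l;000)² cancel in I_A²/I_B².
A: Δ = 2!·2!·4!/9! = 1/3780; Racah Σ t=2..2: t=2:+1/96 = 1/96; ⇒ 3j(2 3 3; -2 3 -1)² = 1/42, sgn +1
B: Δ = 2!·2!·4!/9! = 1/3780; Racah Σ t=0..1: t=0:+1/12 t=1:−1/48 = 1/16; ⇒ 3j(2 3 3; 1 -2 1)² = 1/28, sgn +1
I_A²/I_B² = (1/42)/(1/28) = 2/3

2/3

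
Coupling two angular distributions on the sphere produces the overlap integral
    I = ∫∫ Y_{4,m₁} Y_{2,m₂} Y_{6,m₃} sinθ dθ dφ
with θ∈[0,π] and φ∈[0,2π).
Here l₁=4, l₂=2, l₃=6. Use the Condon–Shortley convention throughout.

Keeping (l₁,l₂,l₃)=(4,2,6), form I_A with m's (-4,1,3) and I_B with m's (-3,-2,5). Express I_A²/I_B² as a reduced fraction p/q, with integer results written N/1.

3/110

Same 4,2,6: normalisation and zero-m 3j drop out of the ratio.
A: Δ: 0! 8! 4! / 13! → 1/6435; sum: t=0:+1/241920 = 1/241920; 3j²(4 2 6; -4 1 3) = Δ·Π!·Σ² = 1/715  (sign -1)
B: Δ: 0! 8! 4! / 13! → 1/6435; sum: t=0:+1/120960 = 1/120960; 3j²(4 2 6; -3 -2 5) = Δ·Π!·Σ² = 2/39  (sign -1)
I_A²/I_B² = (1/715)/(2/39) = 3/110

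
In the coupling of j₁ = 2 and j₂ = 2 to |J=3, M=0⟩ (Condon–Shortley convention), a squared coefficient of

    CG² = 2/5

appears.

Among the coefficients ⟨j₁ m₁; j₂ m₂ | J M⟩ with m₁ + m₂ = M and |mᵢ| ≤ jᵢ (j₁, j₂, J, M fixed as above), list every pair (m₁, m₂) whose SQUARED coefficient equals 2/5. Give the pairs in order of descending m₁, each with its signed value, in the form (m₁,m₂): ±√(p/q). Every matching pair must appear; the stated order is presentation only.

(1,-1): +√(2/5); (-1,1): −√(2/5)

Admissible pairs with m₁+m₂ = M = 0: (-2,2), (-1,1), (0,0), (1,-1), (2,-2)
  (m₁,m₂)=(2,-2): CG² = 1/10, CG = +√(1/10)
  (m₁,m₂)=(1,-1): CG² = 2/5, CG = +√(2/5)   ← matches the target
  (m₁,m₂)=(0,0): CG² = 0/1, CG = 0
  (m₁,m₂)=(-1,1): CG² = 2/5, CG = −√(2/5)   ← matches the target
  (m₁,m₂)=(-2,2): CG² = 1/10, CG = −√(1/10)
Pairs with CG² = 2/5: (1,-1): +√(2/5); (-1,1): −√(2/5)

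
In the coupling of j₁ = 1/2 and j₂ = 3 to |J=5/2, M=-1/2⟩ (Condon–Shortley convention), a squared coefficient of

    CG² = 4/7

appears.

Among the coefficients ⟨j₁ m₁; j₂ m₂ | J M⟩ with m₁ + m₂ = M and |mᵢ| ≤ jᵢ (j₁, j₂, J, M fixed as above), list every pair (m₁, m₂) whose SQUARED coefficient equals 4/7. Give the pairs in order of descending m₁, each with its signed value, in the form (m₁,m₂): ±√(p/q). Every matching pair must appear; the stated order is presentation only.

(1/2,-1): +√(4/7)

Admissible pairs with m₁+m₂ = M = -1/2: (-1/2,0), (1/2,-1)
  (m₁,m₂)=(1/2,-1): CG² = 4/7, CG = +√(4/7)   ← matches the target
  (m₁,m₂)=(-1/2,0): CG² = 3/7, CG = −√(3/7)
Pairs with CG² = 4/7: (1/2,-1): +√(4/7)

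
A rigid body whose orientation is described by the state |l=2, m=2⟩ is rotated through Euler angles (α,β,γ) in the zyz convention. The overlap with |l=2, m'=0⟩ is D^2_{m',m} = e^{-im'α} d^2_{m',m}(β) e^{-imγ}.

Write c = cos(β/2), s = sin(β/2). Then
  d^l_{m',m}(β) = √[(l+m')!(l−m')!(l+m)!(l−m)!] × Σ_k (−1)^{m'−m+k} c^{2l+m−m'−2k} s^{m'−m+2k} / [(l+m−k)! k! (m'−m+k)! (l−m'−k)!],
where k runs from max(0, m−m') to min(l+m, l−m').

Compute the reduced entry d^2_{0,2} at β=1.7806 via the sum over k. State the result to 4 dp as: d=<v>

d=0.5858

d^2_{0,2}(β=1.7806) via the finite sum:
Half-angle: c=0.629179, s=0.777261. N=√(2·2·24·1)=9.797959
The bounds max(0,m−m')=2 and min(l+m,l−m')=2 give 1 term
  k=2: (−1)^0·9.7980/(4)·0.6292^2·0.7773^2 = +0.585810
d^2_{0,2}(1.7806) = +0.585810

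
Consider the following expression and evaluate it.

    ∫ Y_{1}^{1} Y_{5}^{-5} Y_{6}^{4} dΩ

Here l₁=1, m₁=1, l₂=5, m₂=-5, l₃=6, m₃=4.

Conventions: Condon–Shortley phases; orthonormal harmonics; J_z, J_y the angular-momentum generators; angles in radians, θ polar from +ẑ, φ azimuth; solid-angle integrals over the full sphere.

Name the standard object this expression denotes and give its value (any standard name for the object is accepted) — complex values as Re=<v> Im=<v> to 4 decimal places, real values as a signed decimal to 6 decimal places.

Gaunt coefficient, +0.040859

This is a Gaunt coefficient — the integral of a triple product of spherical harmonics over the sphere.
m-sum 0 ✓  L=12 even ✓  4≤6≤6 ✓
Π(2lᵢ+1) = 3×11×13 = 429
triangle coeff Δ(1,5,6) = 1/858
Σ_t [0,0]: t=0:+1/14400 = 1/14400
(3j)²=6/143 [(1 5 6; 0 0 0)], sign=+1
Σ_t [0,0]: t=0:+1/7257600 = 1/7257600
(3j)²=1/858 [(1 5 6; 1 -5 4)], sign=+1
⇒ 4πI² = 3/143
I = (+1)√(3/143/(4π)) = 0.04085899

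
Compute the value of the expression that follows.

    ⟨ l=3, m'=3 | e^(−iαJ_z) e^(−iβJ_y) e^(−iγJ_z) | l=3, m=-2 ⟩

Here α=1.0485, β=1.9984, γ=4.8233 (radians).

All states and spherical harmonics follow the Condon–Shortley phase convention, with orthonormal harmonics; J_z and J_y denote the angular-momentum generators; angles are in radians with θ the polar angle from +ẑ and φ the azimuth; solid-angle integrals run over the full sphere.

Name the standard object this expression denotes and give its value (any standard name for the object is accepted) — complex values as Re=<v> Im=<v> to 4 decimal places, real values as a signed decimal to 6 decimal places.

Wigner D-matrix element, Re=-0.5444 Im=-0.1206

This is a Wigner D-matrix element — the rotation-matrix element ⟨l m'| R(α,β,γ) |l m⟩ in the angular-momentum basis.
Split into d^3_{3,-2}(β=1.9984) × two z-phases.
Half-angle: c=0.540975, s=0.841038. N=√(720·1·1·120)=293.938769
k∈{0} keeps every argument non-negative
  k=0: (−1)^5·293.9388/(120)·0.5410^1·0.8410^5 = -0.557612
d^3_{3,-2}(1.9984) = -0.557612
D = (-0.999992+0.003907i)·(-0.557612)·(-0.975498-0.220007i) = -0.544425-0.120553i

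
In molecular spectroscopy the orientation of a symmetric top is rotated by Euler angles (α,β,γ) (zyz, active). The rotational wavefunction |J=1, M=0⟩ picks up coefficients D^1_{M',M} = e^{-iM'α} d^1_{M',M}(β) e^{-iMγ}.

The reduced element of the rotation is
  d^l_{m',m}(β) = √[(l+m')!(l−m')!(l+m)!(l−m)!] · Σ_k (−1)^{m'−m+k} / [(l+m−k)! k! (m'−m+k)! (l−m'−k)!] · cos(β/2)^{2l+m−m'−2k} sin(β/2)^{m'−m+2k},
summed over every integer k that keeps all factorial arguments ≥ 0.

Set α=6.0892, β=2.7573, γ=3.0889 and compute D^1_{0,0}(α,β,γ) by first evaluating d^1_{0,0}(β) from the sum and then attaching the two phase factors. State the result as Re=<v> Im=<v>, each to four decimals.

First d^1_{0,0}(β=2.7573), then the phase factors e^{-i(0)α} and e^{-i(0)γ}:
c=cos(2.757300/2)=0.190966, s=sin(2.757300/2)=0.981597; N=√[1·1·1·1]=1.000000
k: max(0,(0)−(0))=0 … min(1+(0),1−(0))=1
  k=0: (−1)^0·1.0000/(1)·0.1910^2·0.9816^0 = +0.036468
  k=1: (−1)^1·1.0000/(1)·0.1910^0·0.9816^2 = -0.963532
d^1_{0,0}(2.7573) = +0.036468 -0.963532 = -0.927064
D = (+1.000000+0.000000i)·(-0.927064)·(+1.000000+0.000000i) = -0.927064+0.000000i

Re=-0.9271 Im=0.0000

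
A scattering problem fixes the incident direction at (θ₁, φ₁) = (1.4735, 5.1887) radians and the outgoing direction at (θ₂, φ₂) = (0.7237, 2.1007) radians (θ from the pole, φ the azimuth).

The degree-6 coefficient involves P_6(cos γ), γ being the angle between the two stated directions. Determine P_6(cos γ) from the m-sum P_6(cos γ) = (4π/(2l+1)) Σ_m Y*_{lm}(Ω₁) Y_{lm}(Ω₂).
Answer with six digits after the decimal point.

0.205634

Summing Y*_{l m}(θ₁,φ₁)·Y_{l m}(θ₂,φ₂) over m ∈ [−6, 6]; prefactor 4π/(2·6+1) = 0.966644:
  m=-6: (+0.450764-0.131440i) × (+0.040691-0.001540i) = +0.018140-0.006043i  (running Σ = +0.018140-0.006043i)
  m=-5: (+0.109375+0.115068i) × (-0.075420+0.140694i) = -0.024438+0.006710i  (running Σ = -0.006299+0.000667i)
  m=-4: (+0.102984-0.296356i) × (-0.185241-0.302938i) = -0.108855+0.023699i  (running Σ = -0.115153+0.024367i)
  m=-3: (+0.178862-0.025546i) × (+0.450152-0.008515i) = +0.080298-0.013022i  (running Σ = -0.034856+0.011344i)
  m=-2: (-0.155765-0.219030i) × (-0.090656+0.161695i) = +0.049537-0.005330i  (running Σ = +0.014681+0.006014i)
  m=-1: (+0.086197-0.167071i) × (+0.148828+0.254065i) = +0.055276-0.002965i  (running Σ = +0.069957+0.003049i)
  m=0: (-0.256629-0.000000i) × (-0.283742+0.000000i) = +0.072816+0.000000i  (running Σ = +0.142773+0.003049i)
  m=1: (-0.086197-0.167071i) × (-0.148828+0.254065i) = +0.055276+0.002965i  (running Σ = +0.198049+0.006014i)
  m=2: (-0.155765+0.219030i) × (-0.090656-0.161695i) = +0.049537+0.005330i  (running Σ = +0.247586+0.011344i)
  m=3: (-0.178862-0.025546i) × (-0.450152-0.008515i) = +0.080298+0.013022i  (running Σ = +0.327884+0.024367i)
  m=4: (+0.102984+0.296356i) × (-0.185241+0.302938i) = -0.108855-0.023699i  (running Σ = +0.219029+0.000667i)
  m=5: (-0.109375+0.115068i) × (+0.075420+0.140694i) = -0.024438-0.006710i  (running Σ = +0.194591-0.006043i)
  m=6: (+0.450764+0.131440i) × (+0.040691+0.001540i) = +0.018140+0.006043i  (running Σ = +0.212730-0.000000i)
Total Σ_m = +0.212730-0.000000i. Multiply by 0.966644: +0.205634-0.000000i. P_6(cos γ) = 0.205634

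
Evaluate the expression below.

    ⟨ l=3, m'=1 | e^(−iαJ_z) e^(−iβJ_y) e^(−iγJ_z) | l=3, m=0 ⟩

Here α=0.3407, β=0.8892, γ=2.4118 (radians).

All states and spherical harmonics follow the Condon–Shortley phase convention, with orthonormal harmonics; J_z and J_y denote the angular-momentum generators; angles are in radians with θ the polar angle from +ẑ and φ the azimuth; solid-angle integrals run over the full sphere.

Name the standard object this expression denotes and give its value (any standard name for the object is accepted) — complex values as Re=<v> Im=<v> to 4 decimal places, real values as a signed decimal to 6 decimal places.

Wigner D-matrix element, Re=-0.3121 Im=0.1106

This is a Wigner D-matrix element — the rotation-matrix element ⟨l m'| R(α,β,γ) |l m⟩ in the angular-momentum basis.
First d^3_{1,0}(β=0.8892), then the phase factors e^{-i(1)α} and e^{-i(0)γ}:
Half-angle: c=0.902783, s=0.430097. N=√(24·2·6·6)=41.569219
The bounds max(0,m−m')=0 and min(l+m,l−m')=2 give 3 terms
  k=0: (−1)^1·41.5692/(12)·0.9028^5·0.4301^1 = -0.893456
  k=1: (−1)^2·41.5692/(4)·0.9028^3·0.4301^3 = +0.608360
  k=2: (−1)^3·41.5692/(12)·0.9028^1·0.4301^5 = -0.046026
d^3_{1,0}(0.8892) = -0.893456 +0.608360 -0.046026 = -0.331123
Attach z-rotation phases: D = e^{-i(1)(0.3407)}·(-0.331123)·e^{-i(0)(2.4118)} = -0.312090+0.110644i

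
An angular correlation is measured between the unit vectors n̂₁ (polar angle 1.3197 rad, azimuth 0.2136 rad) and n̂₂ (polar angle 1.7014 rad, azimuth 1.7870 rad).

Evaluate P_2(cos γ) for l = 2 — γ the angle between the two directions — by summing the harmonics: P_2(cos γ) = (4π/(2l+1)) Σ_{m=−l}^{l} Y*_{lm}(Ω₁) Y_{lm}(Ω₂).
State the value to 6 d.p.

Term-by-term m-sum for l=2 (normalisation 4π/5 = 2.513274):
  m=-2: Y*=(0.329856, 0.150162)  Y=(-0.344773, 0.159126)  product (-0.137620, 0.000717)
  m=-1: Y*=(0.181707, 0.039414)  Y=(0.021400, 0.097432)  product (0.000048, 0.018547)
  m=+0: Y*=(-0.256979, -0.000000)  Y=(-0.299344, 0.000000)  product (0.076925, 0.000000)
  m=+1: Y*=(-0.181707, 0.039414)  Y=(-0.021400, 0.097432)  product (0.000048, -0.018547)
  m=+2: Y*=(0.329856, -0.150162)  Y=(-0.344773, -0.159126)  product (-0.137620, -0.000717)
Σ over m = (-0.198218, 0.000000); ×(4π/5) → (-0.498177, 0.000000). Real part: -0.498177

-0.498177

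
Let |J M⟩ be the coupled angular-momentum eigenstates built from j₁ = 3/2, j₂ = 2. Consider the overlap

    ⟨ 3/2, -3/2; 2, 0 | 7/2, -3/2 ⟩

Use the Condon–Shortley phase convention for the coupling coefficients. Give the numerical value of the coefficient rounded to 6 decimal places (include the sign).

+√(2/7) = +0.534522

j₁+j₂−J=0  J+j₁−j₂=3  J−j₁+j₂=4  j₁+j₂+J+1=8
(j₁±m₁, j₂±m₂, J±M) = (0,3,2,2,2,5)
P² = 1152/7
sum k=0..0:
  [0] +1/24 = 1/24
S = 1/24
C² = P²·S² = 2/7 ; C = +0.534522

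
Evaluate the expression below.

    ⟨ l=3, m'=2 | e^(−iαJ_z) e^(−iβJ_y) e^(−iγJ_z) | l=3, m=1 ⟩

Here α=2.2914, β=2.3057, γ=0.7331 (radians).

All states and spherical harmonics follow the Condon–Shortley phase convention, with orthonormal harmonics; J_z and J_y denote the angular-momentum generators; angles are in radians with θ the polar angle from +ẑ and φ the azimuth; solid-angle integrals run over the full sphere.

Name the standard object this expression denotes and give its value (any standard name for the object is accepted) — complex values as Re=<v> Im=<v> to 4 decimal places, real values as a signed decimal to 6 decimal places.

Wigner D-matrix element, Re=0.1651 Im=0.2396

This is a Wigner D-matrix element — the rotation-matrix element ⟨l m'| R(α,β,γ) |l m⟩ in the angular-momentum basis.
D^3_{2,1}(2.2914,2.3057,0.7331) = e^{-i·2·2.2914}·d^3_{2,1}(2.3057)·e^{-i·1·0.7331}. Compute d first:
Half-angle: c=0.405884, s=0.913924. N=√(120·1·24·2)=75.894664
k∈{0,1} keeps every argument non-negative
  k=0: (−1)^1·75.8947/(24)·0.4059^5·0.9139^1 = -0.031836
  k=1: (−1)^2·75.8947/(12)·0.4059^3·0.9139^3 = +0.322826
d^3_{2,1}(2.3057) = -0.031836 +0.322826 = +0.290989
D = (-0.129227+0.991615i)·(+0.290989)·(+0.743104-0.669176i) = +0.165147+0.239585i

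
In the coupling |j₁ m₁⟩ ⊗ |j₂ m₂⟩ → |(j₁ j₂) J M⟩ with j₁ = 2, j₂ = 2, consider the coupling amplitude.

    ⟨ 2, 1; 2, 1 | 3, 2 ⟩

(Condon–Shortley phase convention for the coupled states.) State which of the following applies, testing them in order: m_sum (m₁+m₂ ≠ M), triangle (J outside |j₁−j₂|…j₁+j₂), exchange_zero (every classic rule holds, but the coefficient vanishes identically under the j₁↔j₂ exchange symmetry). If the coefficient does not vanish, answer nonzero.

exchange_zero

m-sum: m₁+m₂ = 1+1 = 2, M = 2  ✓
triangle: |j₁−j₂| = 0 ≤ J = 3 ≤ j₁+j₂ = 4  ✓
exchange: j₁=j₂ and m₁=m₂, and (−1)^(j₁+j₂−J) = (−1)^1 = −1 forces ⟨j₁m₁;j₂m₂|JM⟩ = −⟨j₂m₂;j₁m₁|JM⟩ = −⟨j₁m₁;j₂m₂|JM⟩ ⇒ the coefficient vanishes identically
Racah sum check: Σ_k collapses to 0 ⇒ CG = 0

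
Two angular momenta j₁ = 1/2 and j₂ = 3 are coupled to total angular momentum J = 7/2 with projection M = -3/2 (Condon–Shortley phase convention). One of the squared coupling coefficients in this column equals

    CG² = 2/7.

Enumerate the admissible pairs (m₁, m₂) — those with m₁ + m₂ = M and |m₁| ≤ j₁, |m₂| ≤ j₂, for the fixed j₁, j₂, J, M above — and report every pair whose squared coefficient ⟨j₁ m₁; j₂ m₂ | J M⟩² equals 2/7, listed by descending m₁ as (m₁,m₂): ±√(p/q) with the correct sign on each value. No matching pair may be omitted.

(1/2,-2): +√(2/7)

Admissible pairs with m₁+m₂ = M = -3/2: (-1/2,-1), (1/2,-2)
  (m₁,m₂)=(1/2,-2): CG² = 2/7, CG = +√(2/7)   ← matches the target
  (m₁,m₂)=(-1/2,-1): CG² = 5/7, CG = +√(5/7)
Pairs with CG² = 2/7: (1/2,-2): +√(2/7)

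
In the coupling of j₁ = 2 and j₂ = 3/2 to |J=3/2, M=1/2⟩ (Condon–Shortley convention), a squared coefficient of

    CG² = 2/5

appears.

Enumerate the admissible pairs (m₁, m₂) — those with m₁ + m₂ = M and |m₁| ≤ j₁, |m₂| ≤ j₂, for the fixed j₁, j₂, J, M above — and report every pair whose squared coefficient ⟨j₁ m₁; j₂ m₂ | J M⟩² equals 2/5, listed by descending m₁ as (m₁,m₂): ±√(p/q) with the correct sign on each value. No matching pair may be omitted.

Admissible pairs with m₁+m₂ = M = 1/2: (-1,3/2), (0,1/2), (1,-1/2), (2,-3/2)
  (m₁,m₂)=(2,-3/2): CG² = 2/5, CG = +√(2/5)   ← matches the target
  (m₁,m₂)=(1,-1/2): CG² = 0/1, CG = 0
  (m₁,m₂)=(0,1/2): CG² = 1/5, CG = −√(1/5)
  (m₁,m₂)=(-1,3/2): CG² = 2/5, CG = +√(2/5)   ← matches the target
Pairs with CG² = 2/5: (2,-3/2): +√(2/5); (-1,3/2): +√(2/5)

(2,-3/2): +√(2/5); (-1,3/2): +√(2/5)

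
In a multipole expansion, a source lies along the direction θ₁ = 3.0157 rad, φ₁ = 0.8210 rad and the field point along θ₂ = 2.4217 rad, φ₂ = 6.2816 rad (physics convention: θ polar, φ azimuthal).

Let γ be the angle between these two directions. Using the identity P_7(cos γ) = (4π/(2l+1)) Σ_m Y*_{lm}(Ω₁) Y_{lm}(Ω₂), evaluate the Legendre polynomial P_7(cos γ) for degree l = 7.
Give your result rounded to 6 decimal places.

Addition theorem: P_7(cos γ) = (4π/15) Σ_m Y*_{lm}(Ω₁) Y_{lm}(Ω₂), m = −7…7:
  m=-7: Y*=0.00000 - 0.00000j  Y=0.02708 + 0.00030j  product 0.00000 - 0.00000j
  m=-6: Y*=-0.00000 + 0.00001j  Y=-0.11553 - 0.00110j  product 0.00000 - 0.00000j
  m=-5: Y*=-0.00008 - 0.00011j  Y=0.29021 + 0.00230j  product -0.00002 - 0.00003j
  m=-4: Y*=0.00175 + 0.00025j  Y=-0.45341 - 0.00288j  product -0.00079 - 0.00012j
  m=-3: Y*=-0.01305 + 0.01053j  Y=0.36112 + 0.00172j  product -0.00473 + 0.00378j
  m=-2: Y*=0.00788 - 0.11048j  Y=0.07590 + 0.00024j  product 0.00062 - 0.00838j
  m=-1: Y*=0.31364 + 0.33681j  Y=-0.39461 - 0.00063j  product -0.12355 - 0.13310j
  m=+0: Y*=-0.86310 + 0.00000j  Y=0.04573 + 0.00000j  product -0.03947 + 0.00000j
  m=+1: Y*=-0.31364 + 0.33681j  Y=0.39461 - 0.00063j  product -0.12355 + 0.13310j
  m=+2: Y*=0.00788 + 0.11048j  Y=0.07590 - 0.00024j  product 0.00062 + 0.00838j
  m=+3: Y*=0.01305 + 0.01053j  Y=-0.36112 + 0.00172j  product -0.00473 - 0.00378j
  m=+4: Y*=0.00175 - 0.00025j  Y=-0.45341 + 0.00288j  product -0.00079 + 0.00012j
  m=+5: Y*=0.00008 - 0.00011j  Y=-0.29021 + 0.00230j  product -0.00002 + 0.00003j
  m=+6: Y*=-0.00000 - 0.00001j  Y=-0.11553 + 0.00110j  product 0.00000 + 0.00000j
  m=+7: Y*=-0.00000 - 0.00000j  Y=-0.02708 + 0.00030j  product 0.00000 + 0.00000j
Σ over m = -0.29643 + 0.00000j; ×(4π/15) → -0.24833 + 0.00000j. Real part: -0.248335

-0.248335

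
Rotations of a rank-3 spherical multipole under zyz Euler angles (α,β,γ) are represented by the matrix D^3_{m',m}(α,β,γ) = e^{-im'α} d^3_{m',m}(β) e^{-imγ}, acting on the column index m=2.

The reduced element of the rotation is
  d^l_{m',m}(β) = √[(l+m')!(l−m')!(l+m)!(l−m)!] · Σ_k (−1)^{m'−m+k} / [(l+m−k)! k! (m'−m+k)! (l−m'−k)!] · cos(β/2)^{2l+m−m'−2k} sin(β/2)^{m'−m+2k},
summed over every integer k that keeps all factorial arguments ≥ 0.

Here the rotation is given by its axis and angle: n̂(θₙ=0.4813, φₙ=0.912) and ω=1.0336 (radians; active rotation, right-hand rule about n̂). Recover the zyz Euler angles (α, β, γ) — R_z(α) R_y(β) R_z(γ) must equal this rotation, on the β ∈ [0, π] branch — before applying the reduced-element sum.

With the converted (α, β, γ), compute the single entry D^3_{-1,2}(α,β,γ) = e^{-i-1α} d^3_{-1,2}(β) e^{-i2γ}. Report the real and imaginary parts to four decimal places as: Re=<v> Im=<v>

Re=-0.0520 Im=-0.0437

Axis–angle → zyz. n̂ = (sinθₙcosφₙ, sinθₙsinφₙ, cosθₙ) = (+0.283391, +0.366054, +0.886394), ω = 1.0336.
R = I cosω + sinω [n̂]ₓ + (1−cosω) n̂n̂ᵀ gives
  R = [+0.550942, -0.710891, +0.437146; +0.812194, +0.577155, -0.085046; -0.191842, +0.401903, +0.895361]
β = atan2(√(R₁₃²+R₂₃²), R₃₃) = 0.461556; α = atan2(R₂₃, R₁₃) mod 2π = 6.091037; γ = atan2(R₃₂, −R₃₁) mod 2π = 1.125444
D^3_{-1,2}(6.0910,0.4616,1.1254) = e^{-i·-1·6.0910}·d^3_{-1,2}(0.4616)·e^{-i·2·1.1254}. Compute d first:
With c≡cos(β/2)=0.973489 and s≡sin(β/2)=0.228735, N=[2·24·120·1]^{1/2}=75.894664
Admissible k: 3..4 (factorial args all ≥0)
  k=3: (−1)^0·75.8947/(12)·0.9735^3·0.2287^3 = +0.069826
  k=4: (−1)^1·75.8947/(24)·0.9735^1·0.2287^5 = -0.001927
d^3_{-1,2}(0.4616) = +0.069826 -0.001927 = +0.067899
D = (+0.981596-0.190968i)·(+0.067899)·(-0.628864-0.777515i) = -0.051995-0.043667i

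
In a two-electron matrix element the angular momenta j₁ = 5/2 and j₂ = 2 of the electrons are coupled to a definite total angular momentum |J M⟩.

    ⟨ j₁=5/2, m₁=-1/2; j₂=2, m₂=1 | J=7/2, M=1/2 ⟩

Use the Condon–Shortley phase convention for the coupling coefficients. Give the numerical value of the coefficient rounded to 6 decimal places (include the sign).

triangle: 1!×4!×3!/9! = 144/362880
(j±m)!: 2!×3!×3!×1!×4!×3! = 10368
prefactor² = (2J+1)×Δ×N² = 1152/35
  k=0: +1/(0!×1!×3!×3!×1!×0!) = 1/36
  k=1: −1/(1!×0!×2!×2!×2!×1!) = -1/8
Σ = -7/72  ⇒  CG² = 1152/35×(-7/72)² = 14/45
CG = −√(14/45) = -0.557773

-0.557773  (= −√(14/45))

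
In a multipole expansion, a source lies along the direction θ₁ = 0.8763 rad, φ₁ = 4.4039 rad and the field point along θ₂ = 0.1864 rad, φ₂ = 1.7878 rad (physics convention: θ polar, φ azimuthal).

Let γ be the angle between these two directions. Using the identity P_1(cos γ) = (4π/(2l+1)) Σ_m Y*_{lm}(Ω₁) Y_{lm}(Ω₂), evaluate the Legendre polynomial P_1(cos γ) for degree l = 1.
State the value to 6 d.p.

0.505728

Addition theorem: P_1(cos γ) = (4π/3) Σ_m Y*_{lm}(Ω₁) Y_{lm}(Ω₂), m = −1…1:
  m=-1: (-0.08060 - 0.25294j) × (-0.01379 - 0.06253j) = -0.01470 + 0.00853j  (running Σ = -0.01470 + 0.00853j)
  m=0: (0.31270 + 0.00000j) × (0.48014 + 0.00000j) = 0.15014 + 0.00000j  (running Σ = 0.13544 + 0.00853j)
  m=1: (0.08060 - 0.25294j) × (0.01379 - 0.06253j) = -0.01470 - 0.00853j  (running Σ = 0.12073 + 0.00000j)
Accumulated sum 0.12073 + 0.00000j; after 4π/(2l+1) scaling, 0.50573 + 0.00000j ⇒ P_1 = 0.505728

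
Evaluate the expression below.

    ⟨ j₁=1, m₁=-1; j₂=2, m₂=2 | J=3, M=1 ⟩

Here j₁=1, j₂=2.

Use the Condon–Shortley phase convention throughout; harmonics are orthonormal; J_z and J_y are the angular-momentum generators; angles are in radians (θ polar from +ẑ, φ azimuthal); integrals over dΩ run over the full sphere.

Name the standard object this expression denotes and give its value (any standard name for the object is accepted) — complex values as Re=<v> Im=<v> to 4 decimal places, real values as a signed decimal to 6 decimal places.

This is a Clebsch–Gordan (vector-coupling) coefficient.
triangle: 0!*2!*4!/7! = 48/5040
(j±m)!: 0!*2!*4!*0!*4!*2! = 2304
prefactor² = (2J+1)*Δ*N² = 768/5
  k=0: +1/(0!*0!*2!*4!*0!*0!) = 1/48
Σ = 1/48  ⇒  CG² = 768/5*(1/48)² = 1/15
CG = +√(1/15) = +0.258199

Clebsch–Gordan coefficient, +√(1/15) ≈ +0.258199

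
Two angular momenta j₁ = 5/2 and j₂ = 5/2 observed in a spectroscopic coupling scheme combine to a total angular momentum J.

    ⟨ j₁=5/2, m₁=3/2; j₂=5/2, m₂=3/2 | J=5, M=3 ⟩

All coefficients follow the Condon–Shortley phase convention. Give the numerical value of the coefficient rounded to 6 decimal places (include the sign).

triangle: 0!*5!*5!/11! = 14400/39916800
(j±m)!: 4!*1!*4!*1!*8!*2! = 46448640
prefactor² = (2J+1)*Δ*N² = 184320
  k=0: +1/(0!*0!*1!*4!*4!*1!) = 1/576
Σ = 1/576  ⇒  CG² = 184320*(1/576)² = 5/9
CG = +√(5/9) = +0.745356

+√(5/9) = +0.745356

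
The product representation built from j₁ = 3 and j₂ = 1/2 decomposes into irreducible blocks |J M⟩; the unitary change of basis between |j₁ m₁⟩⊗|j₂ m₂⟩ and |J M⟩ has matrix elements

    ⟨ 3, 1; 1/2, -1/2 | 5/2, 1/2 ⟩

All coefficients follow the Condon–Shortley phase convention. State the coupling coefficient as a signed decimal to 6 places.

+√(4/7) = +0.755929

triangle: 1!×5!×0!/7! = 120/5040
(j±m)!: 4!×2!×0!×1!×3!×2! = 576
prefactor² = (2J+1)×Δ×N² = 576/7
  k=0: +1/(0!×1!×2!×0!×3!×0!) = 1/12
Σ = 1/12  ⇒  CG² = 576/7×(1/12)² = 4/7
CG = +√(4/7) = +0.755929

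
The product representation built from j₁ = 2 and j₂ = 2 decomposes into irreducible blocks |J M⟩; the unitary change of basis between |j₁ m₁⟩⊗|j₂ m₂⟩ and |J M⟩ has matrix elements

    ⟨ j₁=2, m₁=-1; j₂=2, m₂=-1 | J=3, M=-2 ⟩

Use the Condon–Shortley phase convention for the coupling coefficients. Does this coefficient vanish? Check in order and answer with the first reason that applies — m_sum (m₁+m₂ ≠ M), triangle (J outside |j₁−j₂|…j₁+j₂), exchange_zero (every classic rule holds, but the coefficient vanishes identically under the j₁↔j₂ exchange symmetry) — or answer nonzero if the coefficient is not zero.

exchange_zero

m-sum: m₁+m₂ = -1+(-1) = -2, M = -2  ✓
triangle: |j₁−j₂| = 0 ≤ J = 3 ≤ j₁+j₂ = 4  ✓
exchange: j₁=j₂ and m₁=m₂, and (−1)^(j₁+j₂−J) = (−1)^1 = −1 forces ⟨j₁m₁;j₂m₂|JM⟩ = −⟨j₂m₂;j₁m₁|JM⟩ = −⟨j₁m₁;j₂m₂|JM⟩ ⇒ the coefficient vanishes identically
Racah sum check: Σ_k collapses to 0 ⇒ CG = 0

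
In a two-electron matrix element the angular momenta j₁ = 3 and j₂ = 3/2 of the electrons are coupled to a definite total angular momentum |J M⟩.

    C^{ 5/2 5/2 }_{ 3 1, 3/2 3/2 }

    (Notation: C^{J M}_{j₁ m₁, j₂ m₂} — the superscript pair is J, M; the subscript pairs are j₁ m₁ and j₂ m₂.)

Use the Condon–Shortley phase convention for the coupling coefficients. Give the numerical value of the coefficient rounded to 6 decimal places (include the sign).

+√(3/28) = +0.327327

triangle: 2!*4!*1!/8! = 48/40320
(j±m)!: 4!*2!*3!*0!*5!*0! = 34560
prefactor² = (2J+1)*Δ*N² = 1728/7
  k=2: +1/(2!*0!*0!*1!*4!*0!) = 1/48
Σ = 1/48  ⇒  CG² = 1728/7*(1/48)² = 3/28
CG = +√(3/28) = +0.327327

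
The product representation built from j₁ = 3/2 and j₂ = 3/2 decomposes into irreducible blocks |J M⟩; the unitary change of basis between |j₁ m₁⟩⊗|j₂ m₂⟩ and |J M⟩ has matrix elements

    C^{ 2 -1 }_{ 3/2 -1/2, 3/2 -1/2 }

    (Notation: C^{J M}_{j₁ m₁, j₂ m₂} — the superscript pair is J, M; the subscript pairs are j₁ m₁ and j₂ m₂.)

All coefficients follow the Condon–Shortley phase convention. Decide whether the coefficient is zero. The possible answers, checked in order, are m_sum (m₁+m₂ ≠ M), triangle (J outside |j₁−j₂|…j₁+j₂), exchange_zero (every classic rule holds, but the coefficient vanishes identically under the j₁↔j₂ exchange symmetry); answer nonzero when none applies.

exchange_zero

m-sum: m₁+m₂ = -1/2+(-1/2) = -1, M = -1  ✓
triangle: |j₁−j₂| = 0 ≤ J = 2 ≤ j₁+j₂ = 3  ✓
exchange: j₁=j₂ and m₁=m₂, and (−1)^(j₁+j₂−J) = (−1)^1 = −1 forces ⟨j₁m₁;j₂m₂|JM⟩ = −⟨j₂m₂;j₁m₁|JM⟩ = −⟨j₁m₁;j₂m₂|JM⟩ ⇒ the coefficient vanishes identically
Racah sum check: Σ_k collapses to 0 ⇒ CG = 0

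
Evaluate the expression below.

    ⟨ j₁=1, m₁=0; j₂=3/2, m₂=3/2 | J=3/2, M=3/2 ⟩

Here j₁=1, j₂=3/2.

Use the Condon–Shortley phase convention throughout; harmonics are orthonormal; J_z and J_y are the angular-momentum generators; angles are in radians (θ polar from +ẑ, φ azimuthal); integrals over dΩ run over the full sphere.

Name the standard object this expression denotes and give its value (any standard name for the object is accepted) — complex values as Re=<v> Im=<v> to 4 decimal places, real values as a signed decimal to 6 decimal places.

This is a Clebsch–Gordan (vector-coupling) coefficient.
j₁+j₂−J=1  J+j₁−j₂=1  J−j₁+j₂=2  j₁+j₂+J+1=5
(j₁±m₁, j₂±m₂, J±M) = (1,1,3,0,3,0)
P² = 12/5
sum k=1..1:
  [1] −1/2 = -1/2
S = -1/2
C² = P²·S² = 3/5 ; C = -0.774597

Clebsch–Gordan coefficient, −√(3/5) ≈ -0.774597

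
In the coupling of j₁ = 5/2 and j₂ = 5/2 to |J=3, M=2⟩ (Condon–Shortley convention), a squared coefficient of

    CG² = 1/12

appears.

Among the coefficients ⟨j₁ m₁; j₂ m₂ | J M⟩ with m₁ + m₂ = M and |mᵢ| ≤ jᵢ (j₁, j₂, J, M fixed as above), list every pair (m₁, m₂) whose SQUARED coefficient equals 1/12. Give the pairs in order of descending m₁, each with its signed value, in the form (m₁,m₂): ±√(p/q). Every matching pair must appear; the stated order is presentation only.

(3/2,1/2): −√(1/12); (1/2,3/2): −√(1/12)

Admissible pairs with m₁+m₂ = M = 2: (-1/2,5/2), (1/2,3/2), (3/2,1/2), (5/2,-1/2)
  (m₁,m₂)=(5/2,-1/2): CG² = 5/12, CG = +√(5/12)
  (m₁,m₂)=(3/2,1/2): CG² = 1/12, CG = −√(1/12)   ← matches the target
  (m₁,m₂)=(1/2,3/2): CG² = 1/12, CG = −√(1/12)   ← matches the target
  (m₁,m₂)=(-1/2,5/2): CG² = 5/12, CG = +√(5/12)
Pairs with CG² = 1/12: (3/2,1/2): −√(1/12); (1/2,3/2): −√(1/12)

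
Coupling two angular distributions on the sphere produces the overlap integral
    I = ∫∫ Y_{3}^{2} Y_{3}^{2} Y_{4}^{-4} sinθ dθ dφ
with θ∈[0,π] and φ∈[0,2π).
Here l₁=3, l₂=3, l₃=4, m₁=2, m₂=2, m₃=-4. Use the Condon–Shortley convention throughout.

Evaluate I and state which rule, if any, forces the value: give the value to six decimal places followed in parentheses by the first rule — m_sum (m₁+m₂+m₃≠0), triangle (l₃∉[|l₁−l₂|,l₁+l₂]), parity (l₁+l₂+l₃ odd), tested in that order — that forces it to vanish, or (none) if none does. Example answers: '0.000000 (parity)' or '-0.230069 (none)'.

0.214561 (none)

Rules hold: Σm=0, L=10 even, 0≤4≤6.
N = 7·7·9 = 441
Δ = 2!·4!·4!/11! = 1/34650
Racah Σ t=0..2: t=0:+1/72 t=1:−1/16 t=2:+1/72 = -5/144
⇒ 3j(3 3 4; 0 0 0)² = 2/77, sgn -1
Racah Σ t=1..1: t=1:−1/576 = -1/576
⇒ 3j(3 3 4; 2 2 -4)² = 5/99, sgn -1
4πI² = N·(3j₀)²·(3jₘ)² = 70/121
I = +1·√(0.578512/4π) = 0.21456131
No selection rule forces the value: the integral is nonzero (none).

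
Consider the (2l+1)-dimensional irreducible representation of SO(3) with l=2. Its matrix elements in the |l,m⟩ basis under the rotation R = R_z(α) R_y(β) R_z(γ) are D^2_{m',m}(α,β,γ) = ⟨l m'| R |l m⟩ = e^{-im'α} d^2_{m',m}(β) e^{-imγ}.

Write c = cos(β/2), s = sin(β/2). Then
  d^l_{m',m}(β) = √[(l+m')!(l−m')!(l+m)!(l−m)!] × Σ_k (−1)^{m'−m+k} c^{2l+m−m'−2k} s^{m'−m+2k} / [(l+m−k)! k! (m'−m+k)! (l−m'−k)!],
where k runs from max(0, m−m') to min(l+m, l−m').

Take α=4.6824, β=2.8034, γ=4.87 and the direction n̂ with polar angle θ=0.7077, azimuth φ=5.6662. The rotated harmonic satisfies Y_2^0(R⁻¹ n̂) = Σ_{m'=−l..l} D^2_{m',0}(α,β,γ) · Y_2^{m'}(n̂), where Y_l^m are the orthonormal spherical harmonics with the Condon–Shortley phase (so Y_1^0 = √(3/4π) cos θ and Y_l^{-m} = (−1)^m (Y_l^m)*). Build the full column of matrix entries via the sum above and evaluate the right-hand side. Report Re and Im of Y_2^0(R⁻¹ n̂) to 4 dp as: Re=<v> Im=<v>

Need the full column D^2_{m',0} for m'=−2..2 at α=4.6824, β=2.8034, γ=4.8700.
cos(β/2)=0.168292, sin(β/2)=0.985737
d^2_{-2,0}: single k=2 term ⇒ +0.067410;  D = -0.067289+0.004041i
d^2_{-1,0}: k∈[1..2] ⇒ +0.011509 -0.394840 = -0.383332;  D = +0.011494+0.383159i
d^2_{0,0}: k∈[0..2] ⇒ +0.000802 -0.110080 +0.944158 = +0.834880;  D = +0.834880+0.000000i
d^2_{1,0}: k∈[0..1] ⇒ -0.011509 +0.394840 = +0.383332;  D = -0.011494+0.383159i
d^2_{2,0}: single k=0 term ⇒ +0.067410;  D = -0.067289-0.004041i
Y_2^{m'}(θ=0.7077,φ=5.6662) and Σ D·Y over m':
  (-0.0673+0.0040i)·(+0.0540+0.1541i)  (+0.0115+0.3832i)·(+0.3113+0.2208i)  (+0.8349+0.0000i)·(+0.2309+0.0000i)  (-0.0115+0.3832i)·(-0.3113+0.2208i)  (-0.0673-0.0040i)·(+0.0540-0.1541i)
Y_2^0(R⁻¹ n̂) = +0.022236+0.000000i

Re=0.0222 Im=0.0000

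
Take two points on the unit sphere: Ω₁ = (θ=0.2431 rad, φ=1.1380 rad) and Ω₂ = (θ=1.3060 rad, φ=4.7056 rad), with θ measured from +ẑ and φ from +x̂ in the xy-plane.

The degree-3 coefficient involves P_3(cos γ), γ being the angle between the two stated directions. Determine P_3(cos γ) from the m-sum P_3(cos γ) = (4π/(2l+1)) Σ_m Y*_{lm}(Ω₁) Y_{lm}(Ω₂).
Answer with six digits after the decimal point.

-0.063497

Addition theorem: P_3(cos γ) = (4π/7) Σ_m Y*_{lm}(Ω₁) Y_{lm}(Ω₂), m = −3…3:
  m=-3: Y*=(-0.005605, -0.001566)  Y=(0.007639, -0.375023)  product (-0.000630, 0.002090)
  m=-2: Y*=(-0.037255, 0.043766)  Y=(-0.249124, -0.003383)  product (0.009429, -0.010777)
  m=-1: Y*=(0.121057, 0.262023)  Y=(0.001392, -0.205090)  product (0.053907, -0.024463)
  m=+0: Y*=(0.619472, -0.000000)  Y=(-0.259548, 0.000000)  product (-0.160783, 0.000000)
  m=+1: Y*=(-0.121057, 0.262023)  Y=(-0.001392, -0.205090)  product (0.053907, 0.024463)
  m=+2: Y*=(-0.037255, -0.043766)  Y=(-0.249124, 0.003383)  product (0.009429, 0.010777)
  m=+3: Y*=(0.005605, -0.001566)  Y=(-0.007639, -0.375023)  product (-0.000630, -0.002090)
Accumulated sum (-0.035371, 0.000000); after 4π/(2l+1) scaling, (-0.063497, 0.000000) ⇒ P_3 = -0.063497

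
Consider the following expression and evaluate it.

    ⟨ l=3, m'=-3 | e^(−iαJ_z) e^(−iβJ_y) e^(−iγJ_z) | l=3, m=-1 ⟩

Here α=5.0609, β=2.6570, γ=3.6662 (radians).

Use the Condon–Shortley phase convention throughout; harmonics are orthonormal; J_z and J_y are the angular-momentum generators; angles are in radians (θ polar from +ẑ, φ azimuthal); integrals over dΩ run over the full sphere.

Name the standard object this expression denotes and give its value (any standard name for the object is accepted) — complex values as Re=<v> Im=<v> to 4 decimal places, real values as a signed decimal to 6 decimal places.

This is a Wigner D-matrix element — the rotation-matrix element ⟨l m'| R(α,β,γ) |l m⟩ in the angular-momentum basis.
D^3_{-3,-1}(5.0609,2.6570,3.6662) = e^{-i·-3·5.0609}·d^3_{-3,-1}(2.6570)·e^{-i·-1·3.6662}. Compute d first:
c=cos(2.657000/2)=0.239933, s=sin(2.657000/2)=0.970790; N=√[1·720·2·24]=185.903201
The bounds max(0,m−m')=2 and min(l+m,l−m')=2 give 1 term
  k=2: (−1)^0·185.9032/(48)·0.2399^4·0.9708^2 = +0.012096
d^3_{-3,-1}(2.6570) = +0.012096
D = (-0.865192+0.501441i)·(+0.012096)·(-0.865521-0.500873i) = +0.012096-0.000008i

Wigner D-matrix element, Re=0.0121 Im=0.0000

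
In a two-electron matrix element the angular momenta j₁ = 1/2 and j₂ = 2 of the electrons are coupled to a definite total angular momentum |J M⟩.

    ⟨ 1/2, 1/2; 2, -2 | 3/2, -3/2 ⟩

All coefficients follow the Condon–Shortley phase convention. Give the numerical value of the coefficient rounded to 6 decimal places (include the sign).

j₁+j₂−J=1  J+j₁−j₂=0  J−j₁+j₂=3  j₁+j₂+J+1=5
(j₁±m₁, j₂±m₂, J±M) = (1,0,0,4,0,3)
P² = 144/5
sum k=0..0:
  [0] +1/6 = 1/6
S = 1/6
C² = P²·S² = 4/5 ; C = +0.894427

+√(4/5) = +0.894427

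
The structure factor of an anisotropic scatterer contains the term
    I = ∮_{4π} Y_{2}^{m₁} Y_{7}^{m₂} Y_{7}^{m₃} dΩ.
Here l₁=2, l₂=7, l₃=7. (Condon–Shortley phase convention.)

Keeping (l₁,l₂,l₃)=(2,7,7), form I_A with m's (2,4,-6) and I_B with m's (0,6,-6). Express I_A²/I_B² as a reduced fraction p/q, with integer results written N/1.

27/52

l's match ⇒ only the (l;m) 3-j factors differ between A and B.
A: triangle coeff Δ(2,7,7) = 1/185640; Σ_t [0,0]: t=0:+1/159667200 = 1/159667200; (3j)²=9/1190 [(2 7 7; 2 4 -6)], sign=-1
B: triangle coeff Δ(2,7,7) = 1/185640; Σ_t [1,2]: t=1:−1/479001600 t=2:+1/159667200 = 1/239500800; (3j)²=26/1785 [(2 7 7; 0 6 -6)], sign=-1
I_A²/I_B² = (9/1190)/(26/1785) = 27/52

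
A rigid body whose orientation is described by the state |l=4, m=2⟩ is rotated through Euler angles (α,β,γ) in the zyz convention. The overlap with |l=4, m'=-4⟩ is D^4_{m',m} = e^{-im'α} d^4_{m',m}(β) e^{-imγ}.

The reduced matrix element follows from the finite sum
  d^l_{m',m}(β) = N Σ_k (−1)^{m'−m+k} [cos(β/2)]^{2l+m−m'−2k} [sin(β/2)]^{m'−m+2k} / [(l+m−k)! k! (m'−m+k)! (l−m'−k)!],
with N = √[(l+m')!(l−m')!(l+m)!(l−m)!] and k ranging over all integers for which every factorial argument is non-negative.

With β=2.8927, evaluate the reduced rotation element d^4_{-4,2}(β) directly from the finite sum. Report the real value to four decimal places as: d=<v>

d^4_{-4,2}(β=2.8927) via the finite sum:
c=cos(2.892700/2)=0.124125, s=sin(2.892700/2)=0.992267; N=√[1·40320·720·2]=7619.763776
Admissible k: 6..6 (factorial args all ≥0)
  k=6: (−1)^0·7619.7638/(1440)·0.1241^2·0.9923^6 = +0.077816
d^4_{-4,2}(2.8927) = +0.077816

d=0.0778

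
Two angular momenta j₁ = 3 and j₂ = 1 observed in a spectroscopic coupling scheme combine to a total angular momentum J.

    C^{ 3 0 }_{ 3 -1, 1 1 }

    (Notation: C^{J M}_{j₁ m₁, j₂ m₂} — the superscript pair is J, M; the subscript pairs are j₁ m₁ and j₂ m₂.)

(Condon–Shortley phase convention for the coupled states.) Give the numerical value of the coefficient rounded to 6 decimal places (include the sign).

-0.707107

j₁+j₂−J=1  J+j₁−j₂=5  J−j₁+j₂=1  j₁+j₂+J+1=8
(j₁±m₁, j₂±m₂, J±M) = (2,4,2,0,3,3)
P² = 72
sum k=1..1:
  [1] −1/12 = -1/12
S = -1/12
C² = P²·S² = 1/2 ; C = -0.707107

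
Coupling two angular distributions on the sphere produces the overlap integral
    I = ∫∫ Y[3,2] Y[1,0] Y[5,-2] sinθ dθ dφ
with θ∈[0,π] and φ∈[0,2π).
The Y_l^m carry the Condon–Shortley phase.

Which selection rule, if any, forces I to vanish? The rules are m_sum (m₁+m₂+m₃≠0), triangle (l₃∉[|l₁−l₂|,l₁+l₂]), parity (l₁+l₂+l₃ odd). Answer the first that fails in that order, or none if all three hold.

triangle

azimuthal sum: 2 + 0 − 2 = 0  ✓
l₃ must lie in [2,4]; have l₃=5  ✗
L = 3 + 1 + 5 = 9 (odd)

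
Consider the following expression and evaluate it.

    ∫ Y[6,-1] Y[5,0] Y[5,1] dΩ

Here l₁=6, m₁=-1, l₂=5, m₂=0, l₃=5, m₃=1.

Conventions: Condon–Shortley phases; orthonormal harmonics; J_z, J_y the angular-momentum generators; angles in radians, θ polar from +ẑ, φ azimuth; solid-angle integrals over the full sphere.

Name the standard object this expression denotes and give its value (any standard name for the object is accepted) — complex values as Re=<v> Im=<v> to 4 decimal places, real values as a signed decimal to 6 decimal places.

Gaunt coefficient, -0.072607

This is a Gaunt coefficient — the integral of a triple product of spherical harmonics over the sphere.
Checks pass: Σm=0; 16 even; l₃=5∈[1,11].
(2·6+1)(2·5+1)(2·5+1) = 1573
Δ: 6! 6! 4! / 17! → 1/28588560
sum: t=1:−1/345600 t=2:+1/13824 t=3:−1/5184 t=4:+1/13824 t=5:−1/345600 = -7/129600
3j²(6 5 5; 0 0 0) = Δ·Π!·Σ² = 80/7293  (sign +1)
sum: t=1:−1/2073600 t=2:+1/34560 t=3:−1/6912 t=4:+1/10368 t=5:−1/138240 = -7/259200
3j²(6 5 5; -1 0 1) = Δ·Π!·Σ² = 28/7293  (sign -1)
combine: 4πI² = 1573·80/7293·28/7293 = 2240/33813
take √, sign -1: I = -0.07260679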